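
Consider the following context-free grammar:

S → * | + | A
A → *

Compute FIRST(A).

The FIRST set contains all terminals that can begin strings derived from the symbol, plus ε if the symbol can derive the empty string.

We compute FIRST(A) using the standard algorithm.
FIRST(A) = {*}
FIRST(S) = {*, +}
Therefore, FIRST(A) = {*}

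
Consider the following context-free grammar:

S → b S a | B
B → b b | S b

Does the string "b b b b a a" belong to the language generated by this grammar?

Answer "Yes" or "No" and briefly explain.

Yes - a valid derivation exists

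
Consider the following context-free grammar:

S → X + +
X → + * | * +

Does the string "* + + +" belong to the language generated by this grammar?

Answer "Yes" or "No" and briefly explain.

Yes - a valid derivation exists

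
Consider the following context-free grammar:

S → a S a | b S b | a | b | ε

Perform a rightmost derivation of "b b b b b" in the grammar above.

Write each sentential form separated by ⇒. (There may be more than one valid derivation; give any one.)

S ⇒ b S b ⇒ b b S b b ⇒ b b b b b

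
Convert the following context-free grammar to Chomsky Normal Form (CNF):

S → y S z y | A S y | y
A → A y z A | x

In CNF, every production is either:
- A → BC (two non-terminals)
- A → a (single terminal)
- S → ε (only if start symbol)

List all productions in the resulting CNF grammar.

TY → y; TZ → z; S → y; A → x; S → TY X0; X0 → S X1; X1 → TZ TY; S → A X2; X2 → S TY; A → A X3; X3 → TY X4; X4 → TZ A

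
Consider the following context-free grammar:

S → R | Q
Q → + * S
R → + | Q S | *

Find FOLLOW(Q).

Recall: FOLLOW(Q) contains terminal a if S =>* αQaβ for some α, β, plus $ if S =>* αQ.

We compute FOLLOW(Q) using the standard algorithm.
FOLLOW(S) starts with {$}.
FIRST(Q) = {+}
FIRST(R) = {*, +}
FIRST(S) = {*, +}
FOLLOW(Q) = {$, *, +}
FOLLOW(R) = {$, *, +}
FOLLOW(S) = {$, *, +}
Therefore, FOLLOW(Q) = {$, *, +}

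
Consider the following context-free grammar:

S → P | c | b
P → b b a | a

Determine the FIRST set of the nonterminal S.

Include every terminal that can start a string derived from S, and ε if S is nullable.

We compute FIRST(S) using the standard algorithm.
FIRST(P) = {a, b}
FIRST(S) = {a, b, c}
Therefore, FIRST(S) = {a, b, c}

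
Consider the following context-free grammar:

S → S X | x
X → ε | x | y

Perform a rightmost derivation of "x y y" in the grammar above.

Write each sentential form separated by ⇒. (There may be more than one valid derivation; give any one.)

S ⇒ S X ⇒ S y ⇒ S X y ⇒ S y y ⇒ x y y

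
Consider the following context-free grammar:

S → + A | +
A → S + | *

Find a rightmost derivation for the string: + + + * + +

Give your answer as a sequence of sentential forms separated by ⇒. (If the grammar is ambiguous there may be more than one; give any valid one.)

S ⇒ + A ⇒ + S + ⇒ + + A + ⇒ + + S + + ⇒ + + + A + + ⇒ + + + * + +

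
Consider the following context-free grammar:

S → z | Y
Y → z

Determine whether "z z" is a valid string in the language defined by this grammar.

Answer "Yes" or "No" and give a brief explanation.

No - no valid derivation exists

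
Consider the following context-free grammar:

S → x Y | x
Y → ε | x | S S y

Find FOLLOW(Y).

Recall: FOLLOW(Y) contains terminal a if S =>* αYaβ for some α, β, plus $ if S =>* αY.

We compute FOLLOW(Y) using the standard algorithm.
FOLLOW(S) starts with {$}.
FIRST(S) = {x}
FIRST(Y) = {x, ε}
FOLLOW(S) = {$, x, y}
FOLLOW(Y) = {$, x, y}
Therefore, FOLLOW(Y) = {$, x, y}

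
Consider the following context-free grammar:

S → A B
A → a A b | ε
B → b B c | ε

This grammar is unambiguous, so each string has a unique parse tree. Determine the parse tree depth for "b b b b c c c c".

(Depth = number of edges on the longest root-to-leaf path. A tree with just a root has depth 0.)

6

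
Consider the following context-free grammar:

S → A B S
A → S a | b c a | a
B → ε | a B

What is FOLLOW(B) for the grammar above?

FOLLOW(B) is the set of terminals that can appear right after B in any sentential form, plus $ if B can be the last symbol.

We compute FOLLOW(B) using the standard algorithm.
FOLLOW(S) starts with {$}.
FIRST(A) = {a, b}
FIRST(B) = {a, ε}
FIRST(S) = {a, b}
FOLLOW(A) = {a, b}
FOLLOW(B) = {a, b}
FOLLOW(S) = {$, a}
Therefore, FOLLOW(B) = {a, b}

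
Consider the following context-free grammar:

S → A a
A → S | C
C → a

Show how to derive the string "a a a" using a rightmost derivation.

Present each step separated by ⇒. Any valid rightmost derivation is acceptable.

S ⇒ A a ⇒ S a ⇒ A a a ⇒ C a a ⇒ a a a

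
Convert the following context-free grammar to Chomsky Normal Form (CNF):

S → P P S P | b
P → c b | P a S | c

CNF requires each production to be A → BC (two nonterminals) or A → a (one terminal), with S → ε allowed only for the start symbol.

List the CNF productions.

S → b; TC → c; TB → b; TA → a; P → c; S → P X0; X0 → P X1; X1 → S P; P → TC TB; P → P X2; X2 → TA S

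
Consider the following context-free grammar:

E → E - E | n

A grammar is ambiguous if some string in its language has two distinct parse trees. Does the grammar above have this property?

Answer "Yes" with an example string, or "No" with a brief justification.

Yes - the string 'n - n - n - n - n - n' has two distinct parse trees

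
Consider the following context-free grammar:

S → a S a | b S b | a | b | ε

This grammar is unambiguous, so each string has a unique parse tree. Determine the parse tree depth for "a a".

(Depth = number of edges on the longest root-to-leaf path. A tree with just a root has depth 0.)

2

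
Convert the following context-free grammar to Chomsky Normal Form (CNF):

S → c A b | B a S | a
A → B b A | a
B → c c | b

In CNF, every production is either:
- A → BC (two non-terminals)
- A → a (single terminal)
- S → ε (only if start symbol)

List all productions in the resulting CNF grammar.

TC → c; TB → b; TA → a; S → a; A → a; B → b; S → TC X0; X0 → A TB; S → B X1; X1 → TA S; A → B X2; X2 → TB A; B → TC TC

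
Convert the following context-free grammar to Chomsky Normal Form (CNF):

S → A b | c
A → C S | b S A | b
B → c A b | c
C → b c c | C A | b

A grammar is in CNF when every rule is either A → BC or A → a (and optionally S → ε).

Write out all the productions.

TB → b; S → c; A → b; TC → c; B → c; C → b; S → A TB; A → C S; A → TB X0; X0 → S A; B → TC X1; X1 → A TB; C → TB X2; X2 → TC TC; C → C A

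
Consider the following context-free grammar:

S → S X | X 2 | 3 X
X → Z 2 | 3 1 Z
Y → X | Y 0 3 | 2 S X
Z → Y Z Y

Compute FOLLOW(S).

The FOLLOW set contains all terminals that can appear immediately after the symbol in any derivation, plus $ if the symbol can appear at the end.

We compute FOLLOW(S) using the standard algorithm.
FOLLOW(S) starts with {$}.
FIRST(S) = {2, 3}
FIRST(X) = {2, 3}
FIRST(Y) = {2, 3}
FIRST(Z) = {2, 3}
FOLLOW(S) = {$, 2, 3}
FOLLOW(X) = {$, 0, 2, 3}
FOLLOW(Y) = {$, 0, 2, 3}
FOLLOW(Z) = {$, 0, 2, 3}
Therefore, FOLLOW(S) = {$, 2, 3}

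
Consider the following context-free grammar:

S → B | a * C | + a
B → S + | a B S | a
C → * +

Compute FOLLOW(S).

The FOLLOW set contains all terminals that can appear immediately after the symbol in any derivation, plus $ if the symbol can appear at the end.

We compute FOLLOW(S) using the standard algorithm.
FOLLOW(S) starts with {$}.
FIRST(B) = {+, a}
FIRST(C) = {*}
FIRST(S) = {+, a}
FOLLOW(B) = {$, +, a}
FOLLOW(C) = {$, +, a}
FOLLOW(S) = {$, +, a}
Therefore, FOLLOW(S) = {$, +, a}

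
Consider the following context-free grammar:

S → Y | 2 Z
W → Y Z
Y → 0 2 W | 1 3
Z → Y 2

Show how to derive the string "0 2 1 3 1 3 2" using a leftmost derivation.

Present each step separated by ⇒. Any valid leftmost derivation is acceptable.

S ⇒ Y ⇒ 0 2 W ⇒ 0 2 Y Z ⇒ 0 2 1 3 Z ⇒ 0 2 1 3 Y 2 ⇒ 0 2 1 3 1 3 2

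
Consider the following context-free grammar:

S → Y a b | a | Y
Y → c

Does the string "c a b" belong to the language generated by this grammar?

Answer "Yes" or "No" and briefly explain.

Yes - a valid derivation exists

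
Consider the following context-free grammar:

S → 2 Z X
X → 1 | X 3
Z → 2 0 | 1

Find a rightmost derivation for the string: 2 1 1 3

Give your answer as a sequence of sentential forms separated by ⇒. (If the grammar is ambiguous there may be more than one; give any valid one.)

S ⇒ 2 Z X ⇒ 2 Z X 3 ⇒ 2 Z 1 3 ⇒ 2 1 1 3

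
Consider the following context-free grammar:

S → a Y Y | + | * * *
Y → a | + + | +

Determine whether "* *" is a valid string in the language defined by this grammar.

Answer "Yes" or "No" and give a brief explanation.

No - no valid derivation exists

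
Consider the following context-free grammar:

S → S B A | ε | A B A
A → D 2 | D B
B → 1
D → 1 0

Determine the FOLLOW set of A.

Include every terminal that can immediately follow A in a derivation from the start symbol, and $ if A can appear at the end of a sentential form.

We compute FOLLOW(A) using the standard algorithm.
FOLLOW(S) starts with {$}.
FIRST(A) = {1}
FIRST(B) = {1}
FIRST(D) = {1}
FIRST(S) = {1, ε}
FOLLOW(A) = {$, 1}
FOLLOW(B) = {$, 1}
FOLLOW(D) = {1, 2}
FOLLOW(S) = {$, 1}
Therefore, FOLLOW(A) = {$, 1}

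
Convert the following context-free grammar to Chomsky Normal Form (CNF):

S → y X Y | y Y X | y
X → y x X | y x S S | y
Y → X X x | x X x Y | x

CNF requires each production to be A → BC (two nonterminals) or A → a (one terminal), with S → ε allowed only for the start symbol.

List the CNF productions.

TY → y; S → y; TX → x; X → y; Y → x; S → TY X0; X0 → X Y; S → TY X1; X1 → Y X; X → TY X2; X2 → TX X; X → TY X3; X3 → TX X4; X4 → S S; Y → X X5; X5 → X TX; Y → TX X6; X6 → X X7; X7 → TX Y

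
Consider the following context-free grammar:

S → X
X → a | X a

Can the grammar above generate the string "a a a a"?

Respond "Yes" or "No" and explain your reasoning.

Yes - a valid derivation exists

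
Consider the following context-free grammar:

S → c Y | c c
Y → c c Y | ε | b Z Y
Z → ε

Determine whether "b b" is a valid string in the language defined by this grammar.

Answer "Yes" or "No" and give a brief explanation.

No - no valid derivation exists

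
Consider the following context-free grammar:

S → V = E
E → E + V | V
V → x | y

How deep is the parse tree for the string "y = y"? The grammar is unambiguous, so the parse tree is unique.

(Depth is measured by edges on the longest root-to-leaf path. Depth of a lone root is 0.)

3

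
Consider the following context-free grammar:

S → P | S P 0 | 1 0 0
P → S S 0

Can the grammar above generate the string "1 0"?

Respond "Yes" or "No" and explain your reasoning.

No - no valid derivation exists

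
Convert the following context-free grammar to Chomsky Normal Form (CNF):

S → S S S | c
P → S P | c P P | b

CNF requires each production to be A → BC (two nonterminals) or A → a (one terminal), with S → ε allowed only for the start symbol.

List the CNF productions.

S → c; TC → c; P → b; S → S X0; X0 → S S; P → S P; P → TC X1; X1 → P P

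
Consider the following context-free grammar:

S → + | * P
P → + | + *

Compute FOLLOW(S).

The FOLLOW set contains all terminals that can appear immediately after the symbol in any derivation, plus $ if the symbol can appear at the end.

We compute FOLLOW(S) using the standard algorithm.
FOLLOW(S) starts with {$}.
FIRST(P) = {+}
FIRST(S) = {*, +}
FOLLOW(P) = {$}
FOLLOW(S) = {$}
Therefore, FOLLOW(S) = {$}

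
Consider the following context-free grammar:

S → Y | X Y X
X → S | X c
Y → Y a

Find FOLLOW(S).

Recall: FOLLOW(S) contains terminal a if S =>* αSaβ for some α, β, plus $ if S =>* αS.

We compute FOLLOW(S) using the standard algorithm.
FOLLOW(S) starts with {$}.
FIRST(S) = {}
FIRST(X) = {}
FIRST(Y) = {}
FOLLOW(S) = {$, c}
FOLLOW(X) = {$, c}
FOLLOW(Y) = {$, a, c}
Therefore, FOLLOW(S) = {$, c}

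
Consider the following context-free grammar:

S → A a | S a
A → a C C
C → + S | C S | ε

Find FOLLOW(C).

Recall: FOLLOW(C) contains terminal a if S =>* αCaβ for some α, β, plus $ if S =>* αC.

We compute FOLLOW(C) using the standard algorithm.
FOLLOW(S) starts with {$}.
FIRST(A) = {a}
FIRST(C) = {+, a, ε}
FIRST(S) = {a}
FOLLOW(A) = {a}
FOLLOW(C) = {+, a}
FOLLOW(S) = {$, +, a}
Therefore, FOLLOW(C) = {+, a}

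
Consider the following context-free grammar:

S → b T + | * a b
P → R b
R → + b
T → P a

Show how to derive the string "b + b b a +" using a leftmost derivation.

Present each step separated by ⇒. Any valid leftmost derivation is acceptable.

S ⇒ b T + ⇒ b P a + ⇒ b R b a + ⇒ b + b b a +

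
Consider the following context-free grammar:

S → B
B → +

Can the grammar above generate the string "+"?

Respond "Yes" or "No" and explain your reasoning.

Yes - a valid derivation exists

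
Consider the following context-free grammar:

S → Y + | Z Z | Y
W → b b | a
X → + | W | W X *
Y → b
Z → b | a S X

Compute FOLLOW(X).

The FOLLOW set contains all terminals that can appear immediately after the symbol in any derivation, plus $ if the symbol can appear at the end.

We compute FOLLOW(X) using the standard algorithm.
FOLLOW(S) starts with {$}.
FIRST(S) = {a, b}
FIRST(W) = {a, b}
FIRST(X) = {+, a, b}
FIRST(Y) = {b}
FIRST(Z) = {a, b}
FOLLOW(S) = {$, +, a, b}
FOLLOW(W) = {$, *, +, a, b}
FOLLOW(X) = {$, *, +, a, b}
FOLLOW(Y) = {$, +, a, b}
FOLLOW(Z) = {$, +, a, b}
Therefore, FOLLOW(X) = {$, *, +, a, b}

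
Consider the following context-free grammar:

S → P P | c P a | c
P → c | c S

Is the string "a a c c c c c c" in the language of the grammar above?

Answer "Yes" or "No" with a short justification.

No - no valid derivation exists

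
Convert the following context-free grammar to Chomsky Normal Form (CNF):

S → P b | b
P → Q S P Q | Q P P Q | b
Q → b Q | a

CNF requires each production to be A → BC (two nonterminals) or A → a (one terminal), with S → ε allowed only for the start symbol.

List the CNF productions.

TB → b; S → b; P → b; Q → a; S → P TB; P → Q X0; X0 → S X1; X1 → P Q; P → Q X2; X2 → P X3; X3 → P Q; Q → TB Q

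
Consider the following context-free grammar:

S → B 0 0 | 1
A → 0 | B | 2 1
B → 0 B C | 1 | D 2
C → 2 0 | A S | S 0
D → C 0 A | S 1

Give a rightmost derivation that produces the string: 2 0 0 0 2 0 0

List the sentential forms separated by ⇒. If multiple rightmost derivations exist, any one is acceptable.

S ⇒ B 0 0 ⇒ D 2 0 0 ⇒ C 0 A 2 0 0 ⇒ C 0 0 2 0 0 ⇒ 2 0 0 0 2 0 0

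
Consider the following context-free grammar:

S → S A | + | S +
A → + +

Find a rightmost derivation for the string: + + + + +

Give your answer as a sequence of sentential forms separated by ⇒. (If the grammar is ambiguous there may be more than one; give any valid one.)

S ⇒ S A ⇒ S + + ⇒ S A + + ⇒ S + + + + ⇒ + + + + +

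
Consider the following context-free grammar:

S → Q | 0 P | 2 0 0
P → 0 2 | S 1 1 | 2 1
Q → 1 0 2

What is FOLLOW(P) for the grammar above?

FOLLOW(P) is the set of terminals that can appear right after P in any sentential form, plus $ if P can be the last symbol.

We compute FOLLOW(P) using the standard algorithm.
FOLLOW(S) starts with {$}.
FIRST(P) = {0, 1, 2}
FIRST(Q) = {1}
FIRST(S) = {0, 1, 2}
FOLLOW(P) = {$, 1}
FOLLOW(Q) = {$, 1}
FOLLOW(S) = {$, 1}
Therefore, FOLLOW(P) = {$, 1}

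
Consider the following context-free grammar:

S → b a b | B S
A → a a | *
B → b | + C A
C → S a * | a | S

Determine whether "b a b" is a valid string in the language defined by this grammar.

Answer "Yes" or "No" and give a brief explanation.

Yes - a valid derivation exists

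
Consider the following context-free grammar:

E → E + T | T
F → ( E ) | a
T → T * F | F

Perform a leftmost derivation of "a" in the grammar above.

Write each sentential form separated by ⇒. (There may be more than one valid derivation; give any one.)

E ⇒ T ⇒ F ⇒ a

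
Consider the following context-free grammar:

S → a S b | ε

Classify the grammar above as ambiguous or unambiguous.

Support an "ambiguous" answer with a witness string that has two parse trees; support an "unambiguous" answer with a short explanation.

Unambiguous - every string in the language has a unique parse tree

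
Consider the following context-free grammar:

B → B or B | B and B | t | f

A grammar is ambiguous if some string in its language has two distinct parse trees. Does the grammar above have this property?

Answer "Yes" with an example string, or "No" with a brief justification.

Yes - the string 't and t and t or f and f' has two distinct parse trees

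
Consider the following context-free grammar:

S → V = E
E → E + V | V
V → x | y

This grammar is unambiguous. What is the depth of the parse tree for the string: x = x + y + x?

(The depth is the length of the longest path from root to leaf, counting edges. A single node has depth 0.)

5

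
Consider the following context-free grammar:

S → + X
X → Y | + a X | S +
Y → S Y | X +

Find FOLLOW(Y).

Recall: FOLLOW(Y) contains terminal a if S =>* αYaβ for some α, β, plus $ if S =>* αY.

We compute FOLLOW(Y) using the standard algorithm.
FOLLOW(S) starts with {$}.
FIRST(S) = {+}
FIRST(X) = {+}
FIRST(Y) = {+}
FOLLOW(S) = {$, +}
FOLLOW(X) = {$, +}
FOLLOW(Y) = {$, +}
Therefore, FOLLOW(Y) = {$, +}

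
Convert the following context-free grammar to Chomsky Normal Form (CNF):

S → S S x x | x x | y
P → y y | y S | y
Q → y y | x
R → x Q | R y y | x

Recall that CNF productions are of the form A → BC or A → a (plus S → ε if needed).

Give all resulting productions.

TX → x; S → y; TY → y; P → y; Q → x; R → x; S → S X0; X0 → S X1; X1 → TX TX; S → TX TX; P → TY TY; P → TY S; Q → TY TY; R → TX Q; R → R X2; X2 → TY TY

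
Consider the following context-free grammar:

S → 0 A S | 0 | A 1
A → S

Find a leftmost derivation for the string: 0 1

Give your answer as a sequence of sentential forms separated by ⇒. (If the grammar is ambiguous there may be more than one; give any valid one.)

S ⇒ A 1 ⇒ S 1 ⇒ 0 1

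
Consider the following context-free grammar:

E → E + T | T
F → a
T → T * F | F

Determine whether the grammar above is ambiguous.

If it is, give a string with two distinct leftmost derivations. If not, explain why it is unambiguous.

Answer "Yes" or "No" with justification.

No - the grammar is unambiguous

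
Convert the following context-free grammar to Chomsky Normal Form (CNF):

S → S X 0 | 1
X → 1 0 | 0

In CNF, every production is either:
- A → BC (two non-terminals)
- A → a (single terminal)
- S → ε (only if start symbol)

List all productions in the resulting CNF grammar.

T0 → 0; S → 1; T1 → 1; X → 0; S → S X0; X0 → X T0; X → T1 T0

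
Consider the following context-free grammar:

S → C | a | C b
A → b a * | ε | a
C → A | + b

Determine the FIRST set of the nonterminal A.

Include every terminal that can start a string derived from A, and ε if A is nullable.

We compute FIRST(A) using the standard algorithm.
FIRST(A) = {a, b, ε}
FIRST(C) = {+, a, b, ε}
FIRST(S) = {+, a, b, ε}
Therefore, FIRST(A) = {a, b, ε}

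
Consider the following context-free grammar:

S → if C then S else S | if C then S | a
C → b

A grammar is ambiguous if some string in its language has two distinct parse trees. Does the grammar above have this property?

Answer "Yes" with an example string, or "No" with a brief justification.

Yes - the string 'if b then a else if b then if b then a else a' has two distinct parse trees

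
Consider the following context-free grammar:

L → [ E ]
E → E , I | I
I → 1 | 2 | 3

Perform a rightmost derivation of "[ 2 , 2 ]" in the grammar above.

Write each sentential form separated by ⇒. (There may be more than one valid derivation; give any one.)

L ⇒ [ E ] ⇒ [ E , I ] ⇒ [ E , 2 ] ⇒ [ I , 2 ] ⇒ [ 2 , 2 ]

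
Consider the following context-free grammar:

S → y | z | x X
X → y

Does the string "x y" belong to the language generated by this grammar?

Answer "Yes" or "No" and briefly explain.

Yes - a valid derivation exists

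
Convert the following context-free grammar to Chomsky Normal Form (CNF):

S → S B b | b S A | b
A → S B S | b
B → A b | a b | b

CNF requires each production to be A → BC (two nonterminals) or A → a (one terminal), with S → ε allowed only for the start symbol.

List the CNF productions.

TB → b; S → b; A → b; TA → a; B → b; S → S X0; X0 → B TB; S → TB X1; X1 → S A; A → S X2; X2 → B S; B → A TB; B → TA TB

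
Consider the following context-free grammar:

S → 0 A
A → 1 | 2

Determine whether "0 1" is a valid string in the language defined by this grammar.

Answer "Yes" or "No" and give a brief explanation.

Yes - a valid derivation exists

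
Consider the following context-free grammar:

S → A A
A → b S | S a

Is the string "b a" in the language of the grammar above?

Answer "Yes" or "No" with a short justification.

No - no valid derivation exists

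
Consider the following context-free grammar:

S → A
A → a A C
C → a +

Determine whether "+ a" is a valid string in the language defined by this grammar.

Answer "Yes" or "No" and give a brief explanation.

No - no valid derivation exists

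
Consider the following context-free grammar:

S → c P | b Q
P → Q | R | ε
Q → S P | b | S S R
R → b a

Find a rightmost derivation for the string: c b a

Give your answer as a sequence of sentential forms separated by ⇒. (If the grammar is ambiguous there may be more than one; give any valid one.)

S ⇒ c P ⇒ c R ⇒ c b a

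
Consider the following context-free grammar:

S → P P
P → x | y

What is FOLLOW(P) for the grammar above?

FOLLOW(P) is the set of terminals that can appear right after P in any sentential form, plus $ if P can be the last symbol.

We compute FOLLOW(P) using the standard algorithm.
FOLLOW(S) starts with {$}.
FIRST(P) = {x, y}
FIRST(S) = {x, y}
FOLLOW(P) = {$, x, y}
FOLLOW(S) = {$}
Therefore, FOLLOW(P) = {$, x, y}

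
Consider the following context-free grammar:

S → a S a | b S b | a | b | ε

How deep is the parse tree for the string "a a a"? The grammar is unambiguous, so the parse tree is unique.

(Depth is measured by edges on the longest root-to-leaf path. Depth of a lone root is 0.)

2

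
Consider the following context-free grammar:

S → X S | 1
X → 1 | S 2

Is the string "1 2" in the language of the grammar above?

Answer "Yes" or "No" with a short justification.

No - no valid derivation exists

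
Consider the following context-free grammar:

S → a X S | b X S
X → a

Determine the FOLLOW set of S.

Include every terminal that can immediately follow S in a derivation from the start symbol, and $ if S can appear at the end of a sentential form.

We compute FOLLOW(S) using the standard algorithm.
FOLLOW(S) starts with {$}.
FIRST(S) = {a, b}
FIRST(X) = {a}
FOLLOW(S) = {$}
FOLLOW(X) = {a, b}
Therefore, FOLLOW(S) = {$}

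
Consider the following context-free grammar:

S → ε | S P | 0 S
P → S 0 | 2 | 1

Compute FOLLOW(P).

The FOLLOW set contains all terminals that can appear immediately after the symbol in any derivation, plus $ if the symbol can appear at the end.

We compute FOLLOW(P) using the standard algorithm.
FOLLOW(S) starts with {$}.
FIRST(P) = {0, 1, 2}
FIRST(S) = {0, 1, 2, ε}
FOLLOW(P) = {$, 0, 1, 2}
FOLLOW(S) = {$, 0, 1, 2}
Therefore, FOLLOW(P) = {$, 0, 1, 2}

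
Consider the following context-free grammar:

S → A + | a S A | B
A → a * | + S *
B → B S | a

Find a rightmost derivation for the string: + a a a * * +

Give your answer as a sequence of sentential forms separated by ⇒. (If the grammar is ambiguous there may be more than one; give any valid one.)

S ⇒ A + ⇒ + S * + ⇒ + a S A * + ⇒ + a S a * * + ⇒ + a B a * * + ⇒ + a a a * * +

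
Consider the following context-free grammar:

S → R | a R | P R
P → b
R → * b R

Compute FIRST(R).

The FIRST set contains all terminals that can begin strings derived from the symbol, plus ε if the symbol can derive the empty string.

We compute FIRST(R) using the standard algorithm.
FIRST(P) = {b}
FIRST(R) = {*}
FIRST(S) = {*, a, b}
Therefore, FIRST(R) = {*}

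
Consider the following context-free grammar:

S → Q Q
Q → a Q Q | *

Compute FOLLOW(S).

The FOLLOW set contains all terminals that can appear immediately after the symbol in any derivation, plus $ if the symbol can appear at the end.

We compute FOLLOW(S) using the standard algorithm.
FOLLOW(S) starts with {$}.
FIRST(Q) = {*, a}
FIRST(S) = {*, a}
FOLLOW(Q) = {$, *, a}
FOLLOW(S) = {$}
Therefore, FOLLOW(S) = {$}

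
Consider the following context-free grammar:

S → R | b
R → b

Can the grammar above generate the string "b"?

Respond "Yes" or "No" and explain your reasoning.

Yes - a valid derivation exists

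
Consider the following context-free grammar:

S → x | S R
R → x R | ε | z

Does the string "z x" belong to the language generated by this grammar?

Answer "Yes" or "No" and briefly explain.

No - no valid derivation exists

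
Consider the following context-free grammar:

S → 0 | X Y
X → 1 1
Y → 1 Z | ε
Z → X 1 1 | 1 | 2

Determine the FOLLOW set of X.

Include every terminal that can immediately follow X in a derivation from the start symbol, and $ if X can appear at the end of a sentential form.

We compute FOLLOW(X) using the standard algorithm.
FOLLOW(S) starts with {$}.
FIRST(S) = {0, 1}
FIRST(X) = {1}
FIRST(Y) = {1, ε}
FIRST(Z) = {1, 2}
FOLLOW(S) = {$}
FOLLOW(X) = {$, 1}
FOLLOW(Y) = {$}
FOLLOW(Z) = {$}
Therefore, FOLLOW(X) = {$, 1}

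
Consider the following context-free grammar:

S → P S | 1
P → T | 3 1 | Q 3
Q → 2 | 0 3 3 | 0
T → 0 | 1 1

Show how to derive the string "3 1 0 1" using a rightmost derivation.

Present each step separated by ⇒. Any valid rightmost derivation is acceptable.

S ⇒ P S ⇒ P P S ⇒ P P 1 ⇒ P T 1 ⇒ P 0 1 ⇒ 3 1 0 1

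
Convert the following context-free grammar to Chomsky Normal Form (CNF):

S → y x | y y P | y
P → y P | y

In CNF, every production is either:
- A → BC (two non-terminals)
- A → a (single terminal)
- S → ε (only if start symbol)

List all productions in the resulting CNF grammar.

TY → y; TX → x; S → y; P → y; S → TY TX; S → TY X0; X0 → TY P; P → TY P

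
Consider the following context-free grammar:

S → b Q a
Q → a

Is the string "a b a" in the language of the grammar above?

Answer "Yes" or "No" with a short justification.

No - no valid derivation exists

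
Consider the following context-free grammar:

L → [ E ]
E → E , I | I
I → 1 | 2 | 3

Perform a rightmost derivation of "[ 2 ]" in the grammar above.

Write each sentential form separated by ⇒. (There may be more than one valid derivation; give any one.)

L ⇒ [ E ] ⇒ [ I ] ⇒ [ 2 ]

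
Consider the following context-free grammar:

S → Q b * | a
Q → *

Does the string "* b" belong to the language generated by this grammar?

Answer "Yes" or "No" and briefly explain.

No - no valid derivation exists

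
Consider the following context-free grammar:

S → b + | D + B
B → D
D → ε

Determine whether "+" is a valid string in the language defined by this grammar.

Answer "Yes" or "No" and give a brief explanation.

Yes - a valid derivation exists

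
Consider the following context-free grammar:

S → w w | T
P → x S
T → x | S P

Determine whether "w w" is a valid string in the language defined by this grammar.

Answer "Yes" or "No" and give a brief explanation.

Yes - a valid derivation exists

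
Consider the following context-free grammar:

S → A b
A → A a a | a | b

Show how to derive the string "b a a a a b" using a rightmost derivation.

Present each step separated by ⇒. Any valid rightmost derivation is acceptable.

S ⇒ A b ⇒ A a a b ⇒ A a a a a b ⇒ b a a a a b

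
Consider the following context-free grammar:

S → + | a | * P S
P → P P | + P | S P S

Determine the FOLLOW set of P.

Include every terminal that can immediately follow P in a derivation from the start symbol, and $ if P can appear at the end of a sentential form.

We compute FOLLOW(P) using the standard algorithm.
FOLLOW(S) starts with {$}.
FIRST(P) = {*, +, a}
FIRST(S) = {*, +, a}
FOLLOW(P) = {*, +, a}
FOLLOW(S) = {$, *, +, a}
Therefore, FOLLOW(P) = {*, +, a}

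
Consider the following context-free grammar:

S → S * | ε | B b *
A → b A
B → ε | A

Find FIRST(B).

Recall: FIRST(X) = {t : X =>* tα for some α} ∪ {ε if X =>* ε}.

We compute FIRST(B) using the standard algorithm.
FIRST(A) = {b}
FIRST(B) = {b, ε}
FIRST(S) = {*, b, ε}
Therefore, FIRST(B) = {b, ε}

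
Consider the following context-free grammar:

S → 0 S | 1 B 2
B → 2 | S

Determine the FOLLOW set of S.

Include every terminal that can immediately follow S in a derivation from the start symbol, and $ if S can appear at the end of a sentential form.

We compute FOLLOW(S) using the standard algorithm.
FOLLOW(S) starts with {$}.
FIRST(B) = {0, 1, 2}
FIRST(S) = {0, 1}
FOLLOW(B) = {2}
FOLLOW(S) = {$, 2}
Therefore, FOLLOW(S) = {$, 2}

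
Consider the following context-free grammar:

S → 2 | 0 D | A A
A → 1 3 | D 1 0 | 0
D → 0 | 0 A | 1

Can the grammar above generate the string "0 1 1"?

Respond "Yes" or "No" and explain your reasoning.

No - no valid derivation exists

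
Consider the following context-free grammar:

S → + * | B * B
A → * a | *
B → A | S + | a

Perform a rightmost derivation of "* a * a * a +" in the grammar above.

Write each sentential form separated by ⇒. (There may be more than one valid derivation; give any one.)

S ⇒ B * B ⇒ B * S + ⇒ B * B * B + ⇒ B * B * a + ⇒ B * a * a + ⇒ A * a * a + ⇒ * a * a * a +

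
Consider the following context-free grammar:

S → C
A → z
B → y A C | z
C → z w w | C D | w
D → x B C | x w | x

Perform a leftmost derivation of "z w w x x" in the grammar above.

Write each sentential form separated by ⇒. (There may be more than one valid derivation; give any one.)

S ⇒ C ⇒ C D ⇒ C D D ⇒ z w w D D ⇒ z w w x D ⇒ z w w x x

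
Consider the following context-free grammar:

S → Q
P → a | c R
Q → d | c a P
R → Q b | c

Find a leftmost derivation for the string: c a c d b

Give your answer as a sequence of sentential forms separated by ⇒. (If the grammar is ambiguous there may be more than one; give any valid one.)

S ⇒ Q ⇒ c a P ⇒ c a c R ⇒ c a c Q b ⇒ c a c d b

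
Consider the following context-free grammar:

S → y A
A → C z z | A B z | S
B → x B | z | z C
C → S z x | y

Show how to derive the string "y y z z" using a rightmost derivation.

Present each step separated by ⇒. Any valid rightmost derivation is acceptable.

S ⇒ y A ⇒ y C z z ⇒ y y z z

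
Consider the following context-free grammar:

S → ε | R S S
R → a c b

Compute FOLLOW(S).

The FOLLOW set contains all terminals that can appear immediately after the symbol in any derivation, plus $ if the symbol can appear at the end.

We compute FOLLOW(S) using the standard algorithm.
FOLLOW(S) starts with {$}.
FIRST(R) = {a}
FIRST(S) = {a, ε}
FOLLOW(R) = {$, a}
FOLLOW(S) = {$, a}
Therefore, FOLLOW(S) = {$, a}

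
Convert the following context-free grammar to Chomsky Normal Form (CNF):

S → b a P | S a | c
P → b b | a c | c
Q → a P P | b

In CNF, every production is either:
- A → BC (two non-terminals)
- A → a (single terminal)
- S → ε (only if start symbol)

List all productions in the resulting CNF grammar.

TB → b; TA → a; S → c; TC → c; P → c; Q → b; S → TB X0; X0 → TA P; S → S TA; P → TB TB; P → TA TC; Q → TA X1; X1 → P P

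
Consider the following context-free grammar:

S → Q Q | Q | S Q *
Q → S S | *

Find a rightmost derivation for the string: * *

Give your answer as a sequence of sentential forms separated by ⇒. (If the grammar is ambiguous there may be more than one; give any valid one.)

S ⇒ Q Q ⇒ Q * ⇒ * *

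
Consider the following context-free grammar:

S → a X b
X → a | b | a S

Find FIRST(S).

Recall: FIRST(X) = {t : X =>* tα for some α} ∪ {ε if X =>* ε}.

We compute FIRST(S) using the standard algorithm.
FIRST(S) = {a}
FIRST(X) = {a, b}
Therefore, FIRST(S) = {a}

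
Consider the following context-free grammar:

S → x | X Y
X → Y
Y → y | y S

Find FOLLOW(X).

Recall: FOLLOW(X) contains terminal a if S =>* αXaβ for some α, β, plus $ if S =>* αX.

We compute FOLLOW(X) using the standard algorithm.
FOLLOW(S) starts with {$}.
FIRST(S) = {x, y}
FIRST(X) = {y}
FIRST(Y) = {y}
FOLLOW(S) = {$, y}
FOLLOW(X) = {y}
FOLLOW(Y) = {$, y}
Therefore, FOLLOW(X) = {y}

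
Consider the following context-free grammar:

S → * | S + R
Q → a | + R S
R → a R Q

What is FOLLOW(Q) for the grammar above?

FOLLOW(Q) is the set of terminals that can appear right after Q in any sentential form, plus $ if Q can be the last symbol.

We compute FOLLOW(Q) using the standard algorithm.
FOLLOW(S) starts with {$}.
FIRST(Q) = {+, a}
FIRST(R) = {a}
FIRST(S) = {*}
FOLLOW(Q) = {$, *, +, a}
FOLLOW(R) = {$, *, +, a}
FOLLOW(S) = {$, *, +, a}
Therefore, FOLLOW(Q) = {$, *, +, a}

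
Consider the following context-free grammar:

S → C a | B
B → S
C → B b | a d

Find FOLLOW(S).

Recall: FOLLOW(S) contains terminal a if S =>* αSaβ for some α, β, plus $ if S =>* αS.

We compute FOLLOW(S) using the standard algorithm.
FOLLOW(S) starts with {$}.
FIRST(B) = {a}
FIRST(C) = {a}
FIRST(S) = {a}
FOLLOW(B) = {$, b}
FOLLOW(C) = {a}
FOLLOW(S) = {$, b}
Therefore, FOLLOW(S) = {$, b}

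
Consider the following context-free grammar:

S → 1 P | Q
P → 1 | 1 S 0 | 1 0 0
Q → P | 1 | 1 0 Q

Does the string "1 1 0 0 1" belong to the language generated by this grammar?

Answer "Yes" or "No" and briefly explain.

No - no valid derivation exists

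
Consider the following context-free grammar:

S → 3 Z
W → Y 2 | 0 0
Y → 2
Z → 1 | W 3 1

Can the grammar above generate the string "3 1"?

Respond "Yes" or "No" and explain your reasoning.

Yes - a valid derivation exists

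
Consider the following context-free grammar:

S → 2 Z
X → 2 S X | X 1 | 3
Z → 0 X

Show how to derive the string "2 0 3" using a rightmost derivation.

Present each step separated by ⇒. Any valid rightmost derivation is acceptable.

S ⇒ 2 Z ⇒ 2 0 X ⇒ 2 0 3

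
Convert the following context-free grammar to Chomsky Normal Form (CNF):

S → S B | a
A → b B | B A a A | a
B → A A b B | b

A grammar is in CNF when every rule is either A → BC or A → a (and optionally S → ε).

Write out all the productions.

S → a; TB → b; TA → a; A → a; B → b; S → S B; A → TB B; A → B X0; X0 → A X1; X1 → TA A; B → A X2; X2 → A X3; X3 → TB B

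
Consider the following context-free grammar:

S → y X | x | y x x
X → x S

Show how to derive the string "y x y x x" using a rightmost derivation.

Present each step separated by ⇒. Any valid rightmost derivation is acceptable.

S ⇒ y X ⇒ y x S ⇒ y x y x x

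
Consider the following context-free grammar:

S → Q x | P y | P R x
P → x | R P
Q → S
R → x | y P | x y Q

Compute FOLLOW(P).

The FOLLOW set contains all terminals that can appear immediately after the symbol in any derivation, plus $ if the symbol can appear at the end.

We compute FOLLOW(P) using the standard algorithm.
FOLLOW(S) starts with {$}.
FIRST(P) = {x, y}
FIRST(Q) = {x, y}
FIRST(R) = {x, y}
FIRST(S) = {x, y}
FOLLOW(P) = {x, y}
FOLLOW(Q) = {x, y}
FOLLOW(R) = {x, y}
FOLLOW(S) = {$, x, y}
Therefore, FOLLOW(P) = {x, y}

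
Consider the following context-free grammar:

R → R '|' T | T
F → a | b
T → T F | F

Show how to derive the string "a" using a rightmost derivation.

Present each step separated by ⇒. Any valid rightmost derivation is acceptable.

R ⇒ T ⇒ F ⇒ a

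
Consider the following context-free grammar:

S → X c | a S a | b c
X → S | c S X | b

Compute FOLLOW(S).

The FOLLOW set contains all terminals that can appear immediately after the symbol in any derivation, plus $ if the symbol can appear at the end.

We compute FOLLOW(S) using the standard algorithm.
FOLLOW(S) starts with {$}.
FIRST(S) = {a, b, c}
FIRST(X) = {a, b, c}
FOLLOW(S) = {$, a, b, c}
FOLLOW(X) = {c}
Therefore, FOLLOW(S) = {$, a, b, c}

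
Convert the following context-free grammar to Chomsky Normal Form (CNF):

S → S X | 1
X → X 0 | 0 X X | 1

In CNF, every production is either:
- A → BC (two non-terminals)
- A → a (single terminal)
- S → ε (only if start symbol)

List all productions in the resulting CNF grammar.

S → 1; T0 → 0; X → 1; S → S X; X → X T0; X → T0 X0; X0 → X X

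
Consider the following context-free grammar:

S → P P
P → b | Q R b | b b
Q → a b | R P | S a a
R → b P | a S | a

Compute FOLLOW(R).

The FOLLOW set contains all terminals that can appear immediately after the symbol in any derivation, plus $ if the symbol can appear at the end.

We compute FOLLOW(R) using the standard algorithm.
FOLLOW(S) starts with {$}.
FIRST(P) = {a, b}
FIRST(Q) = {a, b}
FIRST(R) = {a, b}
FIRST(S) = {a, b}
FOLLOW(P) = {$, a, b}
FOLLOW(Q) = {a, b}
FOLLOW(R) = {a, b}
FOLLOW(S) = {$, a, b}
Therefore, FOLLOW(R) = {a, b}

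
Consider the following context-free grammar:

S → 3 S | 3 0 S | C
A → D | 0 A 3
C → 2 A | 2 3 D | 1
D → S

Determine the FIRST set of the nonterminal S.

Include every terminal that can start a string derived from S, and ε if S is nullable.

We compute FIRST(S) using the standard algorithm.
FIRST(A) = {0, 1, 2, 3}
FIRST(C) = {1, 2}
FIRST(D) = {1, 2, 3}
FIRST(S) = {1, 2, 3}
Therefore, FIRST(S) = {1, 2, 3}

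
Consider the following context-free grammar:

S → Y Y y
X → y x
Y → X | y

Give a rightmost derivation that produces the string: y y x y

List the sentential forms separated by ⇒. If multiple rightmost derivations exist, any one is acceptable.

S ⇒ Y Y y ⇒ Y X y ⇒ Y y x y ⇒ y y x y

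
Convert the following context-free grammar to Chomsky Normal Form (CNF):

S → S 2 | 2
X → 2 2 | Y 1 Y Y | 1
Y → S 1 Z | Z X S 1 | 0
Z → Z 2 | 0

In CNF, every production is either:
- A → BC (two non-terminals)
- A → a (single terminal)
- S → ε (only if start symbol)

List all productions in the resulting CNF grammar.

T2 → 2; S → 2; T1 → 1; X → 1; Y → 0; Z → 0; S → S T2; X → T2 T2; X → Y X0; X0 → T1 X1; X1 → Y Y; Y → S X2; X2 → T1 Z; Y → Z X3; X3 → X X4; X4 → S T1; Z → Z T2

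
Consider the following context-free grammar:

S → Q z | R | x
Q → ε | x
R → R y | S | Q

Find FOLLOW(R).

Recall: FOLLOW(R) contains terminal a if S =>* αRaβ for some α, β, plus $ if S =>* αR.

We compute FOLLOW(R) using the standard algorithm.
FOLLOW(S) starts with {$}.
FIRST(Q) = {x, ε}
FIRST(R) = {x, y, z, ε}
FIRST(S) = {x, y, z, ε}
FOLLOW(Q) = {$, y, z}
FOLLOW(R) = {$, y}
FOLLOW(S) = {$, y}
Therefore, FOLLOW(R) = {$, y}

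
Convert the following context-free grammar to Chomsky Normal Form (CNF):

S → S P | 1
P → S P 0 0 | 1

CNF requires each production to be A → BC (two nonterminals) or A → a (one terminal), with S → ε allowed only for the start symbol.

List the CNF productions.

S → 1; T0 → 0; P → 1; S → S P; P → S X0; X0 → P X1; X1 → T0 T0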